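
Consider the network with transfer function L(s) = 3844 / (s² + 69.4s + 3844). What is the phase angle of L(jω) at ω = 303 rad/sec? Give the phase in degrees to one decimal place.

∠[(j303)² + 69.4(j303) + 3844] = ∠[-87965 + j21028] = 166.56°
∠L(j303) = −166.56° = -166.56°

-166.6°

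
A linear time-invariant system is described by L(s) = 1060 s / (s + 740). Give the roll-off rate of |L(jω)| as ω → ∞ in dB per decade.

0 dB/decade

With 1 zero and 1 pole, the high-frequency asymptotic slope is 20 × (1 − 1) = 0 dB/decade.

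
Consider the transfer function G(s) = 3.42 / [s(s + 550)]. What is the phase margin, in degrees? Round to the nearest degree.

Gain crossover: |G(jω)| = 1 at ω ≈ 0.00622 rad s⁻¹.
∠G(j0.00622) = −90° − arctan(0.00622/550) ≈ -90.00°
PM = 180° + (-90.00°) = 90.00°

90 deg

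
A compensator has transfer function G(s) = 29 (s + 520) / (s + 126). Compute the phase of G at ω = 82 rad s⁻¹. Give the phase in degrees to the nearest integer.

∠(j82 + 520) = arctan(82/520) = 8.96°
∠(j82 + 126) = arctan(82/126) = 33.06°
∠G(j82) = 8.96° − 33.06° = -24.09°

-24°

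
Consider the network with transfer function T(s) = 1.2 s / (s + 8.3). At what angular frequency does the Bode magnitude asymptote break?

The single real pole at s = −8.3 gives a corner at ω = 8.3 rad/sec.

8.3 rad/sec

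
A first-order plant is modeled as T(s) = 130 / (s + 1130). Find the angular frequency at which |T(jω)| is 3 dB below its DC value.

For a single-pole low-pass, the −3 dB point is at the pole: ω = 1130 rad/s.

1130 rad/s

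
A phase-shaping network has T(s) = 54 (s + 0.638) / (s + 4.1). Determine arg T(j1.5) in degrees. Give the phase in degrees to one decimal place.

∠(j1.5 + 0.638) = arctan(1.5/0.638) = 66.96°
∠(j1.5 + 4.1) = arctan(1.5/4.1) = 20.10°
∠T(j1.5) = 66.96° − 20.10° = 46.86°

46.9 deg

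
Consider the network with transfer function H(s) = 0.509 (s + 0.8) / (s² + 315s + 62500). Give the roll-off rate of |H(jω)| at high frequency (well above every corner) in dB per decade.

-20 dB/decade

With 1 zero and 2 poles, the high-frequency asymptotic slope is 20 × (1 − 2) = -20 dB/decade.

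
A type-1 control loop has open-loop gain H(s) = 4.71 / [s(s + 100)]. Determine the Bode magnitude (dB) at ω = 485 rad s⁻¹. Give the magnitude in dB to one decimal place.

-94.2 dB

|j485 + 100| = √(485² + 100²) = 495.2
|j485| = 485
|H(j485)| = 4.71 / (495.2 × 485) = 1.9611e-05
20 log₁₀(1.9611e-05) = -94.15 dB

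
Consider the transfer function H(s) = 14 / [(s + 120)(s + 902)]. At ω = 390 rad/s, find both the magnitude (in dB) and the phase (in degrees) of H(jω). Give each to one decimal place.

|H| = -89.1 dB, ∠H = -96.3 deg

|j390 + 120| = √(390² + 120²) = 408
|j390 + 902| = √(390² + 902²) = 982.7
|H(j390)| = 14 / (408 × 982.7) = 3.4914e-05
20 log₁₀(3.4914e-05) = -89.14 dB
∠(j390 + 120) = arctan(390/120) = 72.90°
∠(j390 + 902) = arctan(390/902) = 23.38°
∠H(j390) = − (72.90° + 23.38°) = -96.28°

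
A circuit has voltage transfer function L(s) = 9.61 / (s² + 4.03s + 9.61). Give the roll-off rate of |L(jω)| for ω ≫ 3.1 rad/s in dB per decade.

-40 dB/decade

With 0 zeros and 2 poles, the high-frequency asymptotic slope is 20 × (0 − 2) = -40 dB/decade.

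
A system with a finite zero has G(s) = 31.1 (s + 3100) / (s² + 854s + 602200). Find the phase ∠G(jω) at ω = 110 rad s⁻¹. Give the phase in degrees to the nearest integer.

∠(j110 + 3100) = arctan(110/3100) = 2.03°
∠[(j110)² + 854(j110) + 602200] = ∠[5.901e+05 + j93940] = 9.05°
∠G(j110) = 2.03° − 9.05° = -7.01°

-7°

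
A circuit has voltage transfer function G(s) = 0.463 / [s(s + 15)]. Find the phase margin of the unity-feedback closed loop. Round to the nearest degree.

Gain crossover: |G(jω)| = 1 at ω ≈ 0.0309 rad s⁻¹.
∠G(j0.0309) = −90° − arctan(0.0309/15) ≈ -90.12°
PM = 180° + (-90.12°) = 89.88°

90 deg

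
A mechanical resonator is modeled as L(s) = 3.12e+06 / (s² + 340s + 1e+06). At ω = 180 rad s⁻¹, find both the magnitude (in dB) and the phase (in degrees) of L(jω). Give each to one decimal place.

|(j180)² + 340(j180) + 1e+06| = |9.676e+05 + j61200| = 9.695e+05
|L(j180)| = 3.12e+06 / 9.695e+05 = 3.218
20 log₁₀(3.218) = 10.15 dB
∠[(j180)² + 340(j180) + 1e+06] = ∠[9.676e+05 + j61200] = 3.62°
∠L(j180) = −3.62° = -3.62°

|L| = 10.2 dB, ∠L = -3.6°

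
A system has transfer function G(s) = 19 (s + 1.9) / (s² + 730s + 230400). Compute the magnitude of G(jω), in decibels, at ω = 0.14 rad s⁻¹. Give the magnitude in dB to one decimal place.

-76.1 dB

|j0.14 + 1.9| = √(0.14² + 1.9²) = 1.905
|(j0.14)² + 730(j0.14) + 230400| = |2.304e+05 + j102.2| = 2.304e+05
|G(j0.14)| = 19 × 1.905 / 2.304e+05 = 0.00015711
20 log₁₀(0.00015711) = -76.08 dB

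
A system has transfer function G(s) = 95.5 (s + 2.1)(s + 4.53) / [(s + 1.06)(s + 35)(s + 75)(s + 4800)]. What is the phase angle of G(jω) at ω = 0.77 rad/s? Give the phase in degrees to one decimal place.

∠(j0.77 + 2.1) = arctan(0.77/2.1) = 20.14°
∠(j0.77 + 4.53) = arctan(0.77/4.53) = 9.65°
∠(j0.77 + 1.06) = arctan(0.77/1.06) = 36.00°
∠(j0.77 + 35) = arctan(0.77/35) = 1.26°
∠(j0.77 + 75) = arctan(0.77/75) = 0.59°
∠(j0.77 + 4800) = arctan(0.77/4800) = 0.01°
∠G(j0.77) = 20.14° + 9.65° − (36.00° + 1.26° + 0.59° + 0.01°) = -8.07°

-8.1 deg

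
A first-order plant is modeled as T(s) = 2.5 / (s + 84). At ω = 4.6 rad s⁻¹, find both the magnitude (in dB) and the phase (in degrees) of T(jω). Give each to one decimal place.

|T| = -30.5 dB, ∠T = -3.1°

|j4.6 + 84| = √(4.6² + 84²) = 84.13
|T(j4.6)| = 2.5 / 84.13 = 0.029717
20 log₁₀(0.029717) = -30.54 dB
∠(j4.6 + 84) = arctan(4.6/84) = 3.13°
∠T(j4.6) = −3.13° = -3.13°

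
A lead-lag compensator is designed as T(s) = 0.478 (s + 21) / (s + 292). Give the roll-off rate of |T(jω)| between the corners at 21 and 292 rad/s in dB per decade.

In this band the factors already past their corner are: zero at 21; net slope = 20 dB/decade.

20 dB/decade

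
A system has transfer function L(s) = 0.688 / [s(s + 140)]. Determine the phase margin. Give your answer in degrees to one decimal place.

Gain crossover: |L(jω)| = 1 at ω ≈ 0.00491 rad/s.
∠L(j0.00491) = −90° − arctan(0.00491/140) ≈ -90.00°
PM = 180° + (-90.00°) = 90.00°

90.0°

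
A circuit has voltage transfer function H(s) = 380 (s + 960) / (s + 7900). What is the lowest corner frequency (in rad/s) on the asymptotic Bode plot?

Break frequencies occur at each pole and zero magnitude: 960 rad/s, 7900 rad/s.
The lowest is 960 rad/s.

960 rad/s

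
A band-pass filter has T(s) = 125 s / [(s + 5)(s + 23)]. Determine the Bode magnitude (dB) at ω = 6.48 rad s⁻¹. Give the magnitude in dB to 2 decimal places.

|j6.48| = 6.48
|j6.48 + 5| = √(6.48² + 5²) = 8.185
|j6.48 + 23| = √(6.48² + 23²) = 23.9
|T(j6.48)| = 125 × 6.48 / (8.185 × 23.9) = 4.1416
20 log₁₀(4.1416) = 12.343 dB

12.34 dB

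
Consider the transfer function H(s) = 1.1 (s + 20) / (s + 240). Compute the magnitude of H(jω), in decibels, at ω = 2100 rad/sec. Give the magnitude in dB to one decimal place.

0.8 dB

|j2100 + 20| = √(2100² + 20²) = 2100
|j2100 + 240| = √(2100² + 240²) = 2114
|H(j2100)| = 1.1 × 2100 / 2114 = 1.0929
20 log₁₀(1.0929) = 0.77 dB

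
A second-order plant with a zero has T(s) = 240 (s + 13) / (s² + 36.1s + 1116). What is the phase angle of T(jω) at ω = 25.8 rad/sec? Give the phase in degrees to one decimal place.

-0.9°

∠(j25.8 + 13) = arctan(25.8/13) = 63.26°
∠[(j25.8)² + 36.1(j25.8) + 1116] = ∠[450.36 + j931.38] = 64.19°
∠T(j25.8) = 63.26° − 64.19° = -0.94°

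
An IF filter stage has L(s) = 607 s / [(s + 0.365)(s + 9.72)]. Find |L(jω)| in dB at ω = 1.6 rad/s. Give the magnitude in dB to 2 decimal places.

35.57 dB

|j1.6| = 1.6
|j1.6 + 0.365| = √(1.6² + 0.365²) = 1.641
|j1.6 + 9.72| = √(1.6² + 9.72²) = 9.851
|L(j1.6)| = 607 × 1.6 / (1.641 × 9.851) = 60.076
20 log₁₀(60.076) = 35.574 dB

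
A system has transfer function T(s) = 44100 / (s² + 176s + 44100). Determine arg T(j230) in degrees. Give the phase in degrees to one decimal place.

∠[(j230)² + 176(j230) + 44100] = ∠[-8800 + j40480] = 102.26°
∠T(j230) = −102.26° = -102.26°

-102.3 deg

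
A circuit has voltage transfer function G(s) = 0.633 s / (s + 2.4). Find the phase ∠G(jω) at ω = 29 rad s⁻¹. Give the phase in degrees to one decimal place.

4.7°

∠(j29) = 90.00°
∠(j29 + 2.4) = arctan(29/2.4) = 85.27°
∠G(j29) = 90.00° − 85.27° = 4.73°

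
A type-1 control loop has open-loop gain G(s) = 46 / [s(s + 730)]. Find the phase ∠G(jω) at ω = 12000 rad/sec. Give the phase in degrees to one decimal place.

∠(j12000 + 730) = arctan(12000/730) = 86.52°
∠(j12000) = 90.00°
∠G(j12000) = − (86.52° + 90.00°) = -176.52°

-176.5°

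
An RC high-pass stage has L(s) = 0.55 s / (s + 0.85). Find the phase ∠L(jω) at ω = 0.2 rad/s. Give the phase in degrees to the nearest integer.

∠(j0.2) = 90.00°
∠(j0.2 + 0.85) = arctan(0.2/0.85) = 13.24°
∠L(j0.2) = 90.00° − 13.24° = 76.76°

77°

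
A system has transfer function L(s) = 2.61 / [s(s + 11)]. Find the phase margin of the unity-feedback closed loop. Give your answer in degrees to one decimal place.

Gain crossover: |L(jω)| = 1 at ω ≈ 0.237 rad/s.
∠L(j0.237) = −90° − arctan(0.237/11) ≈ -91.24°
PM = 180° + (-91.24°) = 88.76°

88.8 deg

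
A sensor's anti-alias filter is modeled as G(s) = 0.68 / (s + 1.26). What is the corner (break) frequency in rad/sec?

1.26 rad/sec

The single real pole at s = −1.26 gives a corner at ω = 1.26 rad/sec.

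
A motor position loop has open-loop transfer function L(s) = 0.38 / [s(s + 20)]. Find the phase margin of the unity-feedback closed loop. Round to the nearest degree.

90 deg

Gain crossover: |L(jω)| = 1 at ω ≈ 0.019 rad/sec.
∠L(j0.019) = −90° − arctan(0.019/20) ≈ -90.05°
PM = 180° + (-90.05°) = 89.95°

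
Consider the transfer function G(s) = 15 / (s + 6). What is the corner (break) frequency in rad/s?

The single real pole at s = −6 gives a corner at ω = 6 rad/s.

6 rad/s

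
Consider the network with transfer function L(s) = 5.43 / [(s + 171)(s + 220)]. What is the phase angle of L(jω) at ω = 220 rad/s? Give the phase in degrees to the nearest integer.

-97°

∠(j220 + 171) = arctan(220/171) = 52.14°
∠(j220 + 220) = arctan(220/220) = 45.00°
∠L(j220) = − (52.14° + 45.00°) = -97.14°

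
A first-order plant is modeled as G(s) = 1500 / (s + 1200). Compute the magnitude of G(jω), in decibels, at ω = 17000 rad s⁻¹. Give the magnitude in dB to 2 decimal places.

|j17000 + 1200| = √(17000² + 1200²) = 1.704e+04
|G(j17000)| = 1500 / 1.704e+04 = 0.088016
20 log₁₀(0.088016) = -21.109 dB

-21.11 dB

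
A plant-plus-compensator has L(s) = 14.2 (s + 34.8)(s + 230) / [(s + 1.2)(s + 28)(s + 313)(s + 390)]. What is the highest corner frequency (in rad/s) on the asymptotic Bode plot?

Break frequencies occur at each pole and zero magnitude: 1.2 rad/s, 28 rad/s, 34.8 rad/s, 230 rad/s, 313 rad/s, 390 rad/s.
The highest is 390 rad/s.

390 rad/s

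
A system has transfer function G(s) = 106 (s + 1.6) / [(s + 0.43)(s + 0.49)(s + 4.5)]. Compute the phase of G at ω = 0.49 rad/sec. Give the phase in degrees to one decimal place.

∠(j0.49 + 1.6) = arctan(0.49/1.6) = 17.03°
∠(j0.49 + 0.43) = arctan(0.49/0.43) = 48.73°
∠(j0.49 + 0.49) = arctan(0.49/0.49) = 45.00°
∠(j0.49 + 4.5) = arctan(0.49/4.5) = 6.21°
∠G(j0.49) = 17.03° − (48.73° + 45.00° + 6.21°) = -82.92°

-82.9°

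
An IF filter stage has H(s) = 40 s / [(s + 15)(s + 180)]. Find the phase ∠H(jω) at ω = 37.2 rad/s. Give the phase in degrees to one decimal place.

10.3°

∠(j37.2) = 90.00°
∠(j37.2 + 15) = arctan(37.2/15) = 68.04°
∠(j37.2 + 180) = arctan(37.2/180) = 11.68°
∠H(j37.2) = 90.00° − (68.04° + 11.68°) = 10.28°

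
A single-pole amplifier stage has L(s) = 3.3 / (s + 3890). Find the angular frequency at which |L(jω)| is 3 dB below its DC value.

For a single-pole low-pass, the −3 dB point is at the pole: ω = 3890 rad/s.

3890 rad/s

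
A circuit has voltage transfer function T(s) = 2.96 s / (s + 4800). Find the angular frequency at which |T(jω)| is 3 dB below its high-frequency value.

4800 rad/s

For a single-pole high-pass, the −3 dB point is at the pole: ω = 4800 rad/s.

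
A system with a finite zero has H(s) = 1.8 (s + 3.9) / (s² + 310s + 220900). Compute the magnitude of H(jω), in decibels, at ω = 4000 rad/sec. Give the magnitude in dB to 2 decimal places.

|j4000 + 3.9| = √(4000² + 3.9²) = 4000
|(j4000)² + 310(j4000) + 220900| = |-1.5779e+07 + j1.24e+06| = 1.583e+07
|H(j4000)| = 1.8 × 4000 / 1.583e+07 = 0.0004549
20 log₁₀(0.0004549) = -66.842 dB

-66.84 dB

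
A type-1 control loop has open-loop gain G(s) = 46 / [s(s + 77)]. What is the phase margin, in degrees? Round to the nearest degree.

90°

Gain crossover: |G(jω)| = 1 at ω ≈ 0.597 rad s⁻¹.
∠G(j0.597) = −90° − arctan(0.597/77) ≈ -90.44°
PM = 180° + (-90.44°) = 89.56°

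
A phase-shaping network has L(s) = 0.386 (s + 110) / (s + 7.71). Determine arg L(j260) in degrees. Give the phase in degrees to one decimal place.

-21.2 deg

∠(j260 + 110) = arctan(260/110) = 67.07°
∠(j260 + 7.71) = arctan(260/7.71) = 88.30°
∠L(j260) = 67.07° − 88.30° = -21.23°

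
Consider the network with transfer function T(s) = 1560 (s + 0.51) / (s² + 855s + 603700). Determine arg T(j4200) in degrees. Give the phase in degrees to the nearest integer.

-78 deg

∠(j4200 + 0.51) = arctan(4200/0.51) = 89.99°
∠[(j4200)² + 855(j4200) + 603700] = ∠[-1.7036e+07 + j3.591e+06] = 168.10°
∠T(j4200) = 89.99° − 168.10° = -78.10°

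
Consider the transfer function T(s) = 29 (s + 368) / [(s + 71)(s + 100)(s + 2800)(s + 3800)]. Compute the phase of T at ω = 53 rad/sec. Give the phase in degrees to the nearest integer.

∠(j53 + 368) = arctan(53/368) = 8.20°
∠(j53 + 71) = arctan(53/71) = 36.74°
∠(j53 + 100) = arctan(53/100) = 27.92°
∠(j53 + 2800) = arctan(53/2800) = 1.08°
∠(j53 + 3800) = arctan(53/3800) = 0.80°
∠T(j53) = 8.20° − (36.74° + 27.92° + 1.08° + 0.80°) = -58.35°

-58 deg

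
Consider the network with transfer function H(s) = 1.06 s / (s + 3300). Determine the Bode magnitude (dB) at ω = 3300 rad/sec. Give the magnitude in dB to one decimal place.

-2.5 dB

|j3300| = 3300
|j3300 + 3300| = √(3300² + 3300²) = 4667
|H(j3300)| = 1.06 × 3300 / 4667 = 0.74953
20 log₁₀(0.74953) = -2.50 dB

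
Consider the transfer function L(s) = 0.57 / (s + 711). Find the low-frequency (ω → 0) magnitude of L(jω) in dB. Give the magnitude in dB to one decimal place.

L(0) = 0.57 / 711 = 0.00080169
20 log₁₀(0.00080169) = -61.92 dB

-61.9 dB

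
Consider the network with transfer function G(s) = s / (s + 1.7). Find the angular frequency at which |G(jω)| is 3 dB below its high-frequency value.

For a single-pole high-pass, the −3 dB point is at the pole: ω = 1.7 rad/s.

1.7 rad/s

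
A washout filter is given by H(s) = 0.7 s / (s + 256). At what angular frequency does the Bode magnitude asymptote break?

The single real pole at s = −256 gives a corner at ω = 256 rad s⁻¹.

256 rad s⁻¹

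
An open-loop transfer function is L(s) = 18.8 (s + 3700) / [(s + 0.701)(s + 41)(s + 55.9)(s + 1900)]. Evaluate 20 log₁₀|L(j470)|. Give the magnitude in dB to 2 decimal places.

-129.34 dB

|j470 + 3700| = √(470² + 3700²) = 3730
|j470 + 0.701| = √(470² + 0.701²) = 470
|j470 + 41| = √(470² + 41²) = 471.8
|j470 + 55.9| = √(470² + 55.9²) = 473.3
|j470 + 1900| = √(470² + 1900²) = 1957
|L(j470)| = 18.8 × 3730 / (470 × 471.8 × 473.3 × 1957) = 3.4135e-07
20 log₁₀(3.4135e-07) = -129.336 dB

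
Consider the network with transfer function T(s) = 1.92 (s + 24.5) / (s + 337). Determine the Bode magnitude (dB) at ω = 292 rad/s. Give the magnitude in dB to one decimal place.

|j292 + 24.5| = √(292² + 24.5²) = 293
|j292 + 337| = √(292² + 337²) = 445.9
|T(j292)| = 1.92 × 293 / 445.9 = 1.2617
20 log₁₀(1.2617) = 2.02 dB

2.0 dB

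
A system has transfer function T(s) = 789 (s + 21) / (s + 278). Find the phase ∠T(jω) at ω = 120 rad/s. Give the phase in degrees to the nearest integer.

∠(j120 + 21) = arctan(120/21) = 80.07°
∠(j120 + 278) = arctan(120/278) = 23.35°
∠T(j120) = 80.07° − 23.35° = 56.73°

57°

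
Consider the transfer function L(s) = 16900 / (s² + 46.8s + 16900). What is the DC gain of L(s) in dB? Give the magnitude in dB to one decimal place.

L(0) = 16900 / 16900 = 1
20 log₁₀(1) = 0.00 dB

0.0 dB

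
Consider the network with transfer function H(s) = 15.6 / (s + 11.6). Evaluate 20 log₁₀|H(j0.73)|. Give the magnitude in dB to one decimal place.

|j0.73 + 11.6| = √(0.73² + 11.6²) = 11.62
|H(j0.73)| = 15.6 / 11.62 = 1.3422
20 log₁₀(1.3422) = 2.56 dB

2.6 dB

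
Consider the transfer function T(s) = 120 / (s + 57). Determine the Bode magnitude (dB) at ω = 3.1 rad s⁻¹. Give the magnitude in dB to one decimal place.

|j3.1 + 57| = √(3.1² + 57²) = 57.08
|T(j3.1)| = 120 / 57.08 = 2.1022
20 log₁₀(2.1022) = 6.45 dB

6.5 dB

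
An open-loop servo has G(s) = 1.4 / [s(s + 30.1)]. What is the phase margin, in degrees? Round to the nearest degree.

90 deg

Gain crossover: |G(jω)| = 1 at ω ≈ 0.0465 rad/sec.
∠G(j0.0465) = −90° − arctan(0.0465/30.1) ≈ -90.09°
PM = 180° + (-90.09°) = 89.91°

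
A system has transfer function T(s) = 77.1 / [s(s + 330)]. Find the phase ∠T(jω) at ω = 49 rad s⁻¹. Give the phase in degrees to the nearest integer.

∠(j49 + 330) = arctan(49/330) = 8.45°
∠(j49) = 90.00°
∠T(j49) = − (8.45° + 90.00°) = -98.45°

-98°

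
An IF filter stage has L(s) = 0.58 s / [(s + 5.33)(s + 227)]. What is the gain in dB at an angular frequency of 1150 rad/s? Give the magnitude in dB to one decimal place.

|j1150| = 1150
|j1150 + 5.33| = √(1150² + 5.33²) = 1150
|j1150 + 227| = √(1150² + 227²) = 1172
|L(j1150)| = 0.58 × 1150 / (1150 × 1172) = 0.0004948
20 log₁₀(0.0004948) = -66.11 dB

-66.1 dB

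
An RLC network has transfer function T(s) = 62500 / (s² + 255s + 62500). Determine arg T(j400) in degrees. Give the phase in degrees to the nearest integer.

∠[(j400)² + 255(j400) + 62500] = ∠[-97500 + j1.02e+05] = 133.71°
∠T(j400) = −133.71° = -133.71°

-134°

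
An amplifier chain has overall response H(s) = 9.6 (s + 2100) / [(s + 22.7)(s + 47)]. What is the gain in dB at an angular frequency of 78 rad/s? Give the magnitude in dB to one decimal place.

|j78 + 2100| = √(78² + 2100²) = 2101
|j78 + 22.7| = √(78² + 22.7²) = 81.24
|j78 + 47| = √(78² + 47²) = 91.07
|H(j78)| = 9.6 × 2101 / (81.24 × 91.07) = 2.727
20 log₁₀(2.727) = 8.71 dB

8.7 dB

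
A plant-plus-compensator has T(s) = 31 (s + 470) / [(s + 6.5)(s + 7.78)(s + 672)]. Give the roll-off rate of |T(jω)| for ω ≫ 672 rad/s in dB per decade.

-40 dB/decade

With 1 zero and 3 poles, the high-frequency asymptotic slope is 20 × (1 − 3) = -40 dB/decade.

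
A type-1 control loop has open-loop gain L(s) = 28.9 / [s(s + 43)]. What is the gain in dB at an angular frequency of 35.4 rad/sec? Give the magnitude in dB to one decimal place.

|j35.4 + 43| = √(35.4² + 43²) = 55.7
|j35.4| = 35.4
|L(j35.4)| = 28.9 / (55.7 × 35.4) = 0.014658
20 log₁₀(0.014658) = -36.68 dB

-36.7 dB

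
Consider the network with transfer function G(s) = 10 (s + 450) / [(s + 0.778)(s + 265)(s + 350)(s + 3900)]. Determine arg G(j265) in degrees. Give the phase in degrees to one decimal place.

∠(j265 + 450) = arctan(265/450) = 30.49°
∠(j265 + 0.778) = arctan(265/0.778) = 89.83°
∠(j265 + 265) = arctan(265/265) = 45.00°
∠(j265 + 350) = arctan(265/350) = 37.13°
∠(j265 + 3900) = arctan(265/3900) = 3.89°
∠G(j265) = 30.49° − (89.83° + 45.00° + 37.13° + 3.89°) = -145.36°

-145.4°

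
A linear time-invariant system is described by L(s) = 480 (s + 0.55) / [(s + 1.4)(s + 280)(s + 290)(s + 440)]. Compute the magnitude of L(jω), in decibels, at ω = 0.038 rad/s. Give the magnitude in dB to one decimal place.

-105.5 dB

|j0.038 + 0.55| = √(0.038² + 0.55²) = 0.5513
|j0.038 + 1.4| = √(0.038² + 1.4²) = 1.401
|j0.038 + 280| = √(0.038² + 280²) = 280
|j0.038 + 290| = √(0.038² + 290²) = 290
|j0.038 + 440| = √(0.038² + 440²) = 440
|L(j0.038)| = 480 × 0.5513 / (1.401 × 280 × 290 × 440) = 5.2886e-06
20 log₁₀(5.2886e-06) = -105.53 dB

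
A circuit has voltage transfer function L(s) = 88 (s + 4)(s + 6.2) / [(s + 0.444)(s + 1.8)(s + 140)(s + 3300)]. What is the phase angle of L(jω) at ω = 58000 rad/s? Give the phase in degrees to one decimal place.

-176.6 deg

∠(j58000 + 4) = arctan(58000/4) = 90.00°
∠(j58000 + 6.2) = arctan(58000/6.2) = 89.99°
∠(j58000 + 0.444) = arctan(58000/0.444) = 90.00°
∠(j58000 + 1.8) = arctan(58000/1.8) = 90.00°
∠(j58000 + 140) = arctan(58000/140) = 89.86°
∠(j58000 + 3300) = arctan(58000/3300) = 86.74°
∠L(j58000) = 90.00° + 89.99° − (90.00° + 90.00° + 89.86° + 86.74°) = -176.61°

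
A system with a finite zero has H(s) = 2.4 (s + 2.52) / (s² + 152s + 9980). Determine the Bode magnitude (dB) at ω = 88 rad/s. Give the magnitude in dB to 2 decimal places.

|j88 + 2.52| = √(88² + 2.52²) = 88.04
|(j88)² + 152(j88) + 9980| = |2236 + j13376| = 1.356e+04
|H(j88)| = 2.4 × 88.04 / 1.356e+04 = 0.01558
20 log₁₀(0.01558) = -36.149 dB

-36.15 dB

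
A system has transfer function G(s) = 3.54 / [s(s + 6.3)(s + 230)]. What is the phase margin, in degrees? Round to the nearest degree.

90 deg

Gain crossover: |G(jω)| = 1 at ω ≈ 0.00244 rad/s.
∠G(j0.00244) = −90° − arctan(0.00244/6.3) − arctan(0.00244/230) ≈ -90.02°
PM = 180° + (-90.02°) = 89.98°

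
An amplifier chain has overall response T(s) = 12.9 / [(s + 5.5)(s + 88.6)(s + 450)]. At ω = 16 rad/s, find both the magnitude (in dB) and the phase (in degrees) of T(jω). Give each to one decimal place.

|j16 + 5.5| = √(16² + 5.5²) = 16.92
|j16 + 88.6| = √(16² + 88.6²) = 90.03
|j16 + 450| = √(16² + 450²) = 450.3
|T(j16)| = 12.9 / (16.92 × 90.03 × 450.3) = 1.8807e-05
20 log₁₀(1.8807e-05) = -94.51 dB
∠(j16 + 5.5) = arctan(16/5.5) = 71.03°
∠(j16 + 88.6) = arctan(16/88.6) = 10.24°
∠(j16 + 450) = arctan(16/450) = 2.04°
∠T(j16) = − (71.03° + 10.24° + 2.04°) = -83.30°

|T| = -94.5 dB, ∠T = -83.3°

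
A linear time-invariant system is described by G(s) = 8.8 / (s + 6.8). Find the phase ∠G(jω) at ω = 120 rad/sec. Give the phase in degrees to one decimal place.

∠(j120 + 6.8) = arctan(120/6.8) = 86.76°
∠G(j120) = −86.76° = -86.76°

-86.8°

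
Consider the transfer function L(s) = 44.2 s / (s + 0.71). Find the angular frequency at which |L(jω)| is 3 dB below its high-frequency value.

0.71 rad/s

For a single-pole high-pass, the −3 dB point is at the pole: ω = 0.71 rad/s.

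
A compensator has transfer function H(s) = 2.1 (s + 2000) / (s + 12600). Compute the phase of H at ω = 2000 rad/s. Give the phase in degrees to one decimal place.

36.0°

∠(j2000 + 2000) = arctan(2000/2000) = 45.00°
∠(j2000 + 12600) = arctan(2000/12600) = 9.02°
∠H(j2000) = 45.00° − 9.02° = 35.98°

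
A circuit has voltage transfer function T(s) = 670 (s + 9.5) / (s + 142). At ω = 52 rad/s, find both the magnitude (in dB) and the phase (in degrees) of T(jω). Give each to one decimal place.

|j52 + 9.5| = √(52² + 9.5²) = 52.86
|j52 + 142| = √(52² + 142²) = 151.2
|T(j52)| = 670 × 52.86 / 151.2 = 234.2
20 log₁₀(234.2) = 47.39 dB
∠(j52 + 9.5) = arctan(52/9.5) = 79.65°
∠(j52 + 142) = arctan(52/142) = 20.11°
∠T(j52) = 79.65° − 20.11° = 59.53°

|T| = 47.4 dB, ∠T = 59.5°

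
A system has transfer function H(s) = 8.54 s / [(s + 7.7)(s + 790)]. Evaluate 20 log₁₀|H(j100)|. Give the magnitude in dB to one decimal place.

-39.4 dB

|j100| = 100
|j100 + 7.7| = √(100² + 7.7²) = 100.3
|j100 + 790| = √(100² + 790²) = 796.3
|H(j100)| = 8.54 × 100 / (100.3 × 796.3) = 0.010693
20 log₁₀(0.010693) = -39.42 dB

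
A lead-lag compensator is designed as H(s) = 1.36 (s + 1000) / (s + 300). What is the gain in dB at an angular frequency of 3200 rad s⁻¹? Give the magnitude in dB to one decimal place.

|j3200 + 1000| = √(3200² + 1000²) = 3353
|j3200 + 300| = √(3200² + 300²) = 3214
|H(j3200)| = 1.36 × 3353 / 3214 = 1.4186
20 log₁₀(1.4186) = 3.04 dB

3.0 dB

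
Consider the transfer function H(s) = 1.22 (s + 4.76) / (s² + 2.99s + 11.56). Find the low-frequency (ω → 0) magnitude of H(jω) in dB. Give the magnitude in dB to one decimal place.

-6.0 dB

H(0) = 1.22 × 4.76 / 11.56 = 0.50235
20 log₁₀(0.50235) = -5.98 dB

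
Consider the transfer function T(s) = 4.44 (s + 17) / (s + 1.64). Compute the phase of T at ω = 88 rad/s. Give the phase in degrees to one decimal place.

-9.9°

∠(j88 + 17) = arctan(88/17) = 79.07°
∠(j88 + 1.64) = arctan(88/1.64) = 88.93°
∠T(j88) = 79.07° − 88.93° = -9.87°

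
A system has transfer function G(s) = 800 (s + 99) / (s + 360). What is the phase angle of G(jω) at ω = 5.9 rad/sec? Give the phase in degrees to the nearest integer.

2°

∠(j5.9 + 99) = arctan(5.9/99) = 3.41°
∠(j5.9 + 360) = arctan(5.9/360) = 0.94°
∠G(j5.9) = 3.41° − 0.94° = 2.47°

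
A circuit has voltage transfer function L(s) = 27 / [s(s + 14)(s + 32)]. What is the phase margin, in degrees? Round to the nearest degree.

90 deg

Gain crossover: |L(jω)| = 1 at ω ≈ 0.0603 rad s⁻¹.
∠L(j0.0603) = −90° − arctan(0.0603/14) − arctan(0.0603/32) ≈ -90.35°
PM = 180° + (-90.35°) = 89.65°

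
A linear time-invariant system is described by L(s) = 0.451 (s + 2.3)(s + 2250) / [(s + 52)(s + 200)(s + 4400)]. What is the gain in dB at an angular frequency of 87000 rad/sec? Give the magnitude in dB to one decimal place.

|j87000 + 2.3| = √(87000² + 2.3²) = 8.7e+04
|j87000 + 2250| = √(87000² + 2250²) = 8.703e+04
|j87000 + 52| = √(87000² + 52²) = 8.7e+04
|j87000 + 200| = √(87000² + 200²) = 8.7e+04
|j87000 + 4400| = √(87000² + 4400²) = 8.711e+04
|L(j87000)| = 0.451 × 8.7e+04 × 8.703e+04 / (8.7e+04 × 8.7e+04 × 8.711e+04) = 5.179e-06
20 log₁₀(5.179e-06) = -105.72 dB

-105.7 dB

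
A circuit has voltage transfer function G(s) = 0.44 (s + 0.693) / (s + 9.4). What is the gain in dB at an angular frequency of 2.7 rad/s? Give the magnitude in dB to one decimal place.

|j2.7 + 0.693| = √(2.7² + 0.693²) = 2.788
|j2.7 + 9.4| = √(2.7² + 9.4²) = 9.78
|G(j2.7)| = 0.44 × 2.788 / 9.78 = 0.12541
20 log₁₀(0.12541) = -18.03 dB

-18.0 dB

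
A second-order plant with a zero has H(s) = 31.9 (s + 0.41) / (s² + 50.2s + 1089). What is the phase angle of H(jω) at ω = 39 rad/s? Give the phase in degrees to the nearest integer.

∠(j39 + 0.41) = arctan(39/0.41) = 89.40°
∠[(j39)² + 50.2(j39) + 1089] = ∠[-432 + j1957.8] = 102.44°
∠H(j39) = 89.40° − 102.44° = -13.05°

-13 deg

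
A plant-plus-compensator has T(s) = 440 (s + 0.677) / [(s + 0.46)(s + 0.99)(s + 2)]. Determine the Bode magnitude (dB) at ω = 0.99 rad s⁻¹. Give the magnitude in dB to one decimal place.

43.8 dB

|j0.99 + 0.677| = √(0.99² + 0.677²) = 1.199
|j0.99 + 0.46| = √(0.99² + 0.46²) = 1.092
|j0.99 + 0.99| = √(0.99² + 0.99²) = 1.4
|j0.99 + 2| = √(0.99² + 2²) = 2.232
|T(j0.99)| = 440 × 1.199 / (1.092 × 1.4 × 2.232) = 154.72
20 log₁₀(154.72) = 43.79 dB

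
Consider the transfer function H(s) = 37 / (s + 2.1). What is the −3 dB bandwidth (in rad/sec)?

2.1 rad/sec

For a single-pole low-pass, the −3 dB point is at the pole: ω = 2.1 rad/sec.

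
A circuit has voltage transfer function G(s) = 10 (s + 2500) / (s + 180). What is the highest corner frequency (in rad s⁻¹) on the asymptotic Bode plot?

2500 rad s⁻¹

Break frequencies occur at each pole and zero magnitude: 180 rad s⁻¹, 2500 rad s⁻¹.
The highest is 2500 rad s⁻¹.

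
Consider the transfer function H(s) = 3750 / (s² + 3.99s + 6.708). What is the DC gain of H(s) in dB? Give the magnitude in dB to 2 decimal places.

H(0) = 3750 / 6.708 = 559.03
20 log₁₀(559.03) = 54.949 dB

54.95 dB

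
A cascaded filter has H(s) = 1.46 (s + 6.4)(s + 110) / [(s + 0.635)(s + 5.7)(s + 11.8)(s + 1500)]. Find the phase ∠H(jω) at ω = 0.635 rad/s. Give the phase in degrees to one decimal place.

∠(j0.635 + 6.4) = arctan(0.635/6.4) = 5.67°
∠(j0.635 + 110) = arctan(0.635/110) = 0.33°
∠(j0.635 + 0.635) = arctan(0.635/0.635) = 45.00°
∠(j0.635 + 5.7) = arctan(0.635/5.7) = 6.36°
∠(j0.635 + 11.8) = arctan(0.635/11.8) = 3.08°
∠(j0.635 + 1500) = arctan(0.635/1500) = 0.02°
∠H(j0.635) = 5.67° + 0.33° − (45.00° + 6.36° + 3.08° + 0.02°) = -48.46°

-48.5 deg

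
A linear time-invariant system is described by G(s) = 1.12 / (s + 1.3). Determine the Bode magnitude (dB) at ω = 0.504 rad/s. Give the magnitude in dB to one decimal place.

|j0.504 + 1.3| = √(0.504² + 1.3²) = 1.394
|G(j0.504)| = 1.12 / 1.394 = 0.80328
20 log₁₀(0.80328) = -1.90 dB

-1.9 dB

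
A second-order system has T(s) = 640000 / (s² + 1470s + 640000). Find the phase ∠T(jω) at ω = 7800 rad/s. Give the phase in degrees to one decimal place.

∠[(j7800)² + 1470(j7800) + 640000] = ∠[-6.02e+07 + j1.1466e+07] = 169.22°
∠T(j7800) = −169.22° = -169.22°

-169.2 deg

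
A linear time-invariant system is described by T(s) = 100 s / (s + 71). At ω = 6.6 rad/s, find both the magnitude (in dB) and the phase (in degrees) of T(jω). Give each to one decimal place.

|j6.6| = 6.6
|j6.6 + 71| = √(6.6² + 71²) = 71.31
|T(j6.6)| = 100 × 6.6 / 71.31 = 9.2559
20 log₁₀(9.2559) = 19.33 dB
∠(j6.6) = 90.00°
∠(j6.6 + 71) = arctan(6.6/71) = 5.31°
∠T(j6.6) = 90.00° − 5.31° = 84.69°

|T| = 19.3 dB, ∠T = 84.7°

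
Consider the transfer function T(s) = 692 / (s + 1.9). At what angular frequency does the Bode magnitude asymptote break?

The single real pole at s = −1.9 gives a corner at ω = 1.9 rad/sec.

1.9 rad/sec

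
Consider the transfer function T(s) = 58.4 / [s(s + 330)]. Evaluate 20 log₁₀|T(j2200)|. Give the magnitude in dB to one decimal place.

|j2200 + 330| = √(2200² + 330²) = 2225
|j2200| = 2200
|T(j2200)| = 58.4 / (2225 × 2200) = 1.1933e-05
20 log₁₀(1.1933e-05) = -98.47 dB

-98.5 dB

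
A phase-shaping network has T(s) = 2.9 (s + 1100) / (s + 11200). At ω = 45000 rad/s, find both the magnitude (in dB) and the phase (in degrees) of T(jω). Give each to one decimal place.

|j45000 + 1100| = √(45000² + 1100²) = 4.501e+04
|j45000 + 11200| = √(45000² + 11200²) = 4.637e+04
|T(j45000)| = 2.9 × 4.501e+04 / 4.637e+04 = 2.815
20 log₁₀(2.815) = 8.99 dB
∠(j45000 + 1100) = arctan(45000/1100) = 88.60°
∠(j45000 + 11200) = arctan(45000/11200) = 76.02°
∠T(j45000) = 88.60° − 76.02° = 12.58°

|T| = 9.0 dB, ∠T = 12.6°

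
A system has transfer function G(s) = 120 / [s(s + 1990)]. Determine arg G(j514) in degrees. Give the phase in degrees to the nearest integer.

-104°

∠(j514 + 1990) = arctan(514/1990) = 14.48°
∠(j514) = 90.00°
∠G(j514) = − (14.48° + 90.00°) = -104.48°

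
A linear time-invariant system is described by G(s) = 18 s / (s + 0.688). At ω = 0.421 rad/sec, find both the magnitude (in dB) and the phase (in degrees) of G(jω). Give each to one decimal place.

|G| = 19.5 dB, ∠G = 58.5°

|j0.421| = 0.421
|j0.421 + 0.688| = √(0.421² + 0.688²) = 0.8066
|G(j0.421)| = 18 × 0.421 / 0.8066 = 9.3951
20 log₁₀(9.3951) = 19.46 dB
∠(j0.421) = 90.00°
∠(j0.421 + 0.688) = arctan(0.421/0.688) = 31.46°
∠G(j0.421) = 90.00° − 31.46° = 58.54°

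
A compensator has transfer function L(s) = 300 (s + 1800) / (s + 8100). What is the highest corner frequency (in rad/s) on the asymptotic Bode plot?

8100 rad/s

Break frequencies occur at each pole and zero magnitude: 1800 rad/s, 8100 rad/s.
The highest is 8100 rad/s.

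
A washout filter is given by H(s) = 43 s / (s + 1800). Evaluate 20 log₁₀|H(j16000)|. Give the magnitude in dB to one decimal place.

|j16000| = 1.6e+04
|j16000 + 1800| = √(16000² + 1800²) = 1.61e+04
|H(j16000)| = 43 × 1.6e+04 / 1.61e+04 = 42.73
20 log₁₀(42.73) = 32.61 dB

32.6 dB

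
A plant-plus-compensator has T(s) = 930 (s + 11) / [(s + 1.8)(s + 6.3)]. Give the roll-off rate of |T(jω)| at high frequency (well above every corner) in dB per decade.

-20 dB/decade

With 1 zero and 2 poles, the high-frequency asymptotic slope is 20 × (1 − 2) = -20 dB/decade.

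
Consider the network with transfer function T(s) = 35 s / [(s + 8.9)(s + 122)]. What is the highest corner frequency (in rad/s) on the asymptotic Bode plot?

122 rad/s

Break frequencies occur at each pole and zero magnitude: 8.9 rad/s, 122 rad/s.
The highest is 122 rad/s.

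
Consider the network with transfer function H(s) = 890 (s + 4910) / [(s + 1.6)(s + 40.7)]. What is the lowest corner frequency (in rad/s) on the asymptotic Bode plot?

1.6 rad/s

Break frequencies occur at each pole and zero magnitude: 1.6 rad/s, 40.7 rad/s, 4910 rad/s.
The lowest is 1.6 rad/s.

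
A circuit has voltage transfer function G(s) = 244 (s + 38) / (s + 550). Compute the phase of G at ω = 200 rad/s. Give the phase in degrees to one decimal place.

∠(j200 + 38) = arctan(200/38) = 79.24°
∠(j200 + 550) = arctan(200/550) = 19.98°
∠G(j200) = 79.24° − 19.98° = 59.26°

59.3°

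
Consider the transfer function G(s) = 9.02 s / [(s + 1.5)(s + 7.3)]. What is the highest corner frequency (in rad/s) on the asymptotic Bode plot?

7.3 rad/s

Break frequencies occur at each pole and zero magnitude: 1.5 rad/s, 7.3 rad/s.
The highest is 7.3 rad/s.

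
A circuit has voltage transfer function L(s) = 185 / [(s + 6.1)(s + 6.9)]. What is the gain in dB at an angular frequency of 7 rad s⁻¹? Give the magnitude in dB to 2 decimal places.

|j7 + 6.1| = √(7² + 6.1²) = 9.285
|j7 + 6.9| = √(7² + 6.9²) = 9.829
|L(j7)| = 185 / (9.285 × 9.829) = 2.0271
20 log₁₀(2.0271) = 6.138 dB

6.14 dB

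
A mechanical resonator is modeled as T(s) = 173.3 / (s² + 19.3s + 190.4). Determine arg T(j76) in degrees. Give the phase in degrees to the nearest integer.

∠[(j76)² + 19.3(j76) + 190.4] = ∠[-5585.6 + j1466.8] = 165.29°
∠T(j76) = −165.29° = -165.29°

-165 deg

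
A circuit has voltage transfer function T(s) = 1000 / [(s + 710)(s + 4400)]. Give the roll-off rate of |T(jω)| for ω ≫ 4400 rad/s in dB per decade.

With 0 zeros and 2 poles, the high-frequency asymptotic slope is 20 × (0 − 2) = -40 dB/decade.

-40 dB/decade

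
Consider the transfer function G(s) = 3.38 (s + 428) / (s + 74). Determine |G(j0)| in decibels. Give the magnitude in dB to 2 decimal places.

G(0) = 3.38 × 428 / 74 = 19.549
20 log₁₀(19.549) = 25.823 dB

25.82 dB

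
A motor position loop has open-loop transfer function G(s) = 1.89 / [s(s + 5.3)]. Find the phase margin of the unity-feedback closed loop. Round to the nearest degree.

86°

Gain crossover: |G(jω)| = 1 at ω ≈ 0.356 rad/s.
∠G(j0.356) = −90° − arctan(0.356/5.3) ≈ -93.84°
PM = 180° + (-93.84°) = 86.16°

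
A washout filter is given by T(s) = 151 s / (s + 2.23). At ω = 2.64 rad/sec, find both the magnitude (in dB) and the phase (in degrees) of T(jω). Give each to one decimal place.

|T| = 41.2 dB, ∠T = 40.2°

|j2.64| = 2.64
|j2.64 + 2.23| = √(2.64² + 2.23²) = 3.456
|T(j2.64)| = 151 × 2.64 / 3.456 = 115.35
20 log₁₀(115.35) = 41.24 dB
∠(j2.64) = 90.00°
∠(j2.64 + 2.23) = arctan(2.64/2.23) = 49.81°
∠T(j2.64) = 90.00° − 49.81° = 40.19°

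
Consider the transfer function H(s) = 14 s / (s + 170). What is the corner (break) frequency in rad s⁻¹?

170 rad s⁻¹

The single real pole at s = −170 gives a corner at ω = 170 rad s⁻¹.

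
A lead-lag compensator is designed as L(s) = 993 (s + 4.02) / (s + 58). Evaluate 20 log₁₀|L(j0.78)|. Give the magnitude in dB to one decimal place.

36.9 dB

|j0.78 + 4.02| = √(0.78² + 4.02²) = 4.095
|j0.78 + 58| = √(0.78² + 58²) = 58.01
|L(j0.78)| = 993 × 4.095 / 58.01 = 70.102
20 log₁₀(70.102) = 36.91 dB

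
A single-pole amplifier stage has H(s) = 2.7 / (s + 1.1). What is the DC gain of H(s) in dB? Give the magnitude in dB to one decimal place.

H(0) = 2.7 / 1.1 = 2.4545
20 log₁₀(2.4545) = 7.80 dB

7.8 dB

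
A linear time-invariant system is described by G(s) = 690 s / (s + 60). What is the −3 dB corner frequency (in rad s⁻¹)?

60 rad s⁻¹

For a single-pole high-pass, the −3 dB point is at the pole: ω = 60 rad s⁻¹.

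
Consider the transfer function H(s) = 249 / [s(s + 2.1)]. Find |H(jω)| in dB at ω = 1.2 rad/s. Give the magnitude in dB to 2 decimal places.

38.67 dB

|j1.2 + 2.1| = √(1.2² + 2.1²) = 2.419
|j1.2| = 1.2
|H(j1.2)| = 249 / (2.419 × 1.2) = 85.791
20 log₁₀(85.791) = 38.669 dB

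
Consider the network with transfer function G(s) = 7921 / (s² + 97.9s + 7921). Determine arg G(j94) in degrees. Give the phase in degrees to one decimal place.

-95.7 deg

∠[(j94)² + 97.9(j94) + 7921] = ∠[-915 + j9202.6] = 95.68°
∠G(j94) = −95.68° = -95.68°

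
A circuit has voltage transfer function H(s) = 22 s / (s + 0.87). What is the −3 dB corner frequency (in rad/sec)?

0.87 rad/sec

For a single-pole high-pass, the −3 dB point is at the pole: ω = 0.87 rad/sec.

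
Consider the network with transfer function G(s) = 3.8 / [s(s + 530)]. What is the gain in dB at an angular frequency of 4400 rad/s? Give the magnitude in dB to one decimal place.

-134.2 dB

|j4400 + 530| = √(4400² + 530²) = 4432
|j4400| = 4400
|G(j4400)| = 3.8 / (4432 × 4400) = 1.9487e-07
20 log₁₀(1.9487e-07) = -134.20 dB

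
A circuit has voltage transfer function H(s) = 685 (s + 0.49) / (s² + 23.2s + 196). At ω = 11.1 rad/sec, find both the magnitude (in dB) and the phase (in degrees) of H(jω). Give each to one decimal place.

|j11.1 + 0.49| = √(11.1² + 0.49²) = 11.11
|(j11.1)² + 23.2(j11.1) + 196| = |72.79 + j257.52| = 267.6
|H(j11.1)| = 685 × 11.11 / 267.6 = 28.44
20 log₁₀(28.44) = 29.08 dB
∠(j11.1 + 0.49) = arctan(11.1/0.49) = 87.47°
∠[(j11.1)² + 23.2(j11.1) + 196] = ∠[72.79 + j257.52] = 74.22°
∠H(j11.1) = 87.47° − 74.22° = 13.26°

|H| = 29.1 dB, ∠H = 13.3 deg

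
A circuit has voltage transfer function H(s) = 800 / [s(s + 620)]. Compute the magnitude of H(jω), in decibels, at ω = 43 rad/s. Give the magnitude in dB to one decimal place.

|j43 + 620| = √(43² + 620²) = 621.5
|j43| = 43
|H(j43)| = 800 / (621.5 × 43) = 0.029936
20 log₁₀(0.029936) = -30.48 dB

-30.5 dB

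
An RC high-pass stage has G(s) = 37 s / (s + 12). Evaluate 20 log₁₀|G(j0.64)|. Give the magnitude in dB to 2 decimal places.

5.89 dB

|j0.64| = 0.64
|j0.64 + 12| = √(0.64² + 12²) = 12.02
|G(j0.64)| = 37 × 0.64 / 12.02 = 1.9705
20 log₁₀(1.9705) = 5.892 dB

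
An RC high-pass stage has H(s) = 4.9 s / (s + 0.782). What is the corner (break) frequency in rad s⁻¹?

The single real pole at s = −0.782 gives a corner at ω = 0.782 rad s⁻¹.

0.782 rad s⁻¹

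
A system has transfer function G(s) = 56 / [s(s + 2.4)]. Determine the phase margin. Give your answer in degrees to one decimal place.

18.2 deg

Gain crossover: |G(jω)| = 1 at ω ≈ 7.29 rad/sec.
∠G(j7.29) = −90° − arctan(7.29/2.4) ≈ -161.79°
PM = 180° + (-161.79°) = 18.21°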